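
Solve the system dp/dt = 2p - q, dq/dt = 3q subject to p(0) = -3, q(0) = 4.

Coefficient matrix A = [[2, -1], [0, 3]].
Characteristic polynomial det(A - λI) = λ^2 - 5λ + 6 = 0.
Eigenvalues λ = 3, 2.
For λ=3: (A-λI) row 1 is [-1, -1], so an eigenvector is (-1, 1).
For λ=2: (A-λI) row 1 is [0, -1], so an eigenvector is (1, 0).
General solution: c_1e^(3t)(-1,1) + c_2e^(2t)(1,0).
Applying p(0)=-3, q(0)=4 gives c_1=4, c_2=1.

p(t) = -4e^(3t) + e^(2t), q(t) = 4e^(3t)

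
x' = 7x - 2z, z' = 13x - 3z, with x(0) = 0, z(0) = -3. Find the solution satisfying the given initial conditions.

x(t) = 6e^(2t)sin(t), z(t) = 15e^(2t)sin(t) - 3e^(2t)cos(t)

Coefficient matrix A = [[7, -2], [13, -3]].
Characteristic polynomial det(A - λI) = λ^2 - 4λ + 5 = 0.
Eigenvalues λ = 2 ± i (complex conjugate pair).
For λ=2+i: an eigenvector is (-1,-3) - i(1,2) = (-1 - i, -3 - 2i).
A real fundamental pair from Re and Im of e^((2+i)t)v: X_1 = e^(2t)(cos(t)·(-1,-3) + sin(t)·(1,2)), X_2 = e^(2t)(sin(t)·(-1,-3) - cos(t)·(1,2)).
General solution: c_1X_1 + c_2X_2.
Applying x(0)=0, z(0)=-3 gives c_1=3, c_2=-3.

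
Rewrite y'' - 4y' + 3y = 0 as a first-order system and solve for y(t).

Let x_1 = y, x_2 = y'. Then x_1' = x_2 and x_2' = -3x_1 + 4x_2.
A = [[0,1],[-3,4]]; det(A-λI) = λ^2 - 4λ + 3.
Eigenvalues λ = 3, 1 with eigenvectors (1,3), (1,1).

y(t) = C_1e^(3t) + C_2e^(t)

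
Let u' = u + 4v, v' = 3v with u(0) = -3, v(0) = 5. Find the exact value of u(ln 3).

231

A = [[1,4],[0,3]]; eigenvalues λ = 3, 1.
Eigenvectors: (-2,-1) for λ=3, (1,0) for λ=1.
From the initial condition, c_1 = -5, c_2 = -13.
u(ln 3) = (-5)(3^3)(-2) + (-13)(3^1)(1) = 231.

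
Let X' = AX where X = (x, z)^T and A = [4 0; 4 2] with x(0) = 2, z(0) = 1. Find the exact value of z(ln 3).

A = [[4,0],[4,2]]; eigenvalues λ = 4, 2.
Eigenvectors: (-1,-2) for λ=4, (0,-1) for λ=2.
From the initial condition, c_1 = -2, c_2 = 3.
z(ln 3) = (-2)(3^4)(-2) + (3)(3^2)(-1) = 297.

297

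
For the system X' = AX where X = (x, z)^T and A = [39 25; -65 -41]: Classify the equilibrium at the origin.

A = [[39,25],[-65,-41]]; det(A-λI) = λ^2 + 2λ + 26.
λ = -1 ± 5i: negative real part.

stable spiral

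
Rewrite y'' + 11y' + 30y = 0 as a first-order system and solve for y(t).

Let x_1 = y, x_2 = y'. Then x_1' = x_2 and x_2' = -30x_1 - 11x_2.
A = [[0,1],[-30,-11]]; det(A-λI) = λ^2 + 11λ + 30.
Eigenvalues λ = -5, -6 with eigenvectors (1,-5), (1,-6).

y(t) = c_1e^(-5t) + c_2e^(-6t)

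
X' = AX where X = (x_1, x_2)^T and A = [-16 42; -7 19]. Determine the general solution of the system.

x_1(t) = -2K_1e^(5t) - 3K_2e^(-2t), x_2(t) = -K_1e^(5t) - K_2e^(-2t)

Coefficient matrix A = [[-16, 42], [-7, 19]].
Characteristic polynomial det(A - λI) = λ^2 - 3λ - 10 = 0.
Eigenvalues λ = 5, -2.
For λ=5: (A-λI) row 1 is [-21, 42], so an eigenvector is (-2, -1).
For λ=-2: (A-λI) row 1 is [-14, 42], so an eigenvector is (-3, -1).
General solution: K_1e^(5t)(-2,-1) + K_2e^(-2t)(-3,-1).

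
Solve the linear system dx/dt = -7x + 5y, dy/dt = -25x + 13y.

Coefficient matrix A = [[-7, 5], [-25, 13]].
Characteristic polynomial det(A - λI) = λ^2 - 6λ + 34 = 0.
Eigenvalues λ = 3 ± 5i (complex conjugate pair).
For λ=3+5i: an eigenvector is (1,2) - i(0,-1) = (1, 2 + i).
A real fundamental pair from Re and Im of e^((3+5i)t)v: X_1 = e^(3t)(cos(5t)·(1,2) + sin(5t)·(0,-1)), X_2 = e^(3t)(sin(5t)·(1,2) - cos(5t)·(0,-1)).
General solution: C_1X_1 + C_2X_2.

x(t) = C_1e^(3t)cos(5t) + C_2e^(3t)sin(5t), y(t) = -C_1e^(3t)sin(5t) + 2C_1e^(3t)cos(5t) + 2C_2e^(3t)sin(5t) + C_2e^(3t)cos(5t)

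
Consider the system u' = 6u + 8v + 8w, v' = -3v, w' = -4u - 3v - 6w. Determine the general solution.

Coefficient matrix A = [[6, 8, 8], [0, -3, 0], [-4, -3, -6]].
det(A - λI) = 0 gives eigenvalues λ = -2, -3, 2.
For λ=-2: eigenvector (-1,0,1).
For λ=-3: eigenvector (0,1,-1).
For λ=2: eigenvector (-2,0,1).
General solution: C_1e^(-2t)(-1,0,1) + C_2e^(-3t)(0,1,-1) + C_3e^(2t)(-2,0,1).

u(t) = -C_1e^(-2t) - 2C_3e^(2t), v(t) = C_2e^(-3t), w(t) = C_1e^(-2t) - C_2e^(-3t) + C_3e^(2t)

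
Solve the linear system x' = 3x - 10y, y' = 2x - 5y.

Coefficient matrix A = [[3, -10], [2, -5]].
Characteristic polynomial det(A - λI) = λ^2 + 2λ + 5 = 0.
Eigenvalues λ = -1 ± 2i (complex conjugate pair).
For λ=-1+2i: an eigenvector is (1,0) - i(2,1) = (1 - 2i, 0 - i).
A real fundamental pair from Re and Im of e^((-1+2i)t)v: X_1 = e^(-t)(cos(2t)·(1,0) + sin(2t)·(2,1)), X_2 = e^(-t)(sin(2t)·(1,0) - cos(2t)·(2,1)).
General solution: K_1X_1 + K_2X_2.

x(t) = 2K_1e^(-t)sin(2t) + K_1e^(-t)cos(2t) + K_2e^(-t)sin(2t) - 2K_2e^(-t)cos(2t), y(t) = K_1e^(-t)sin(2t) - K_2e^(-t)cos(2t)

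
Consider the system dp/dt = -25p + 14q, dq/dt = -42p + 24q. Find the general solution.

p(t) = -c_1e^(3t) + 2c_2e^(-4t), q(t) = -2c_1e^(3t) + 3c_2e^(-4t)

Coefficient matrix A = [[-25, 14], [-42, 24]].
Characteristic polynomial det(A - λI) = λ^2 + λ - 12 = 0.
Eigenvalues λ = 3, -4.
For λ=3: (A-λI) row 1 is [-28, 14], so an eigenvector is (-1, -2).
For λ=-4: (A-λI) row 1 is [-21, 14], so an eigenvector is (2, 3).
General solution: c_1e^(3t)(-1,-2) + c_2e^(-4t)(2,3).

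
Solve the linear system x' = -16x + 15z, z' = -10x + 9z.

Coefficient matrix A = [[-16, 15], [-10, 9]].
Characteristic polynomial det(A - λI) = λ^2 + 7λ + 6 = 0.
Eigenvalues λ = -6, -1.
For λ=-6: (A-λI) row 1 is [-10, 15], so an eigenvector is (-3, -2).
For λ=-1: (A-λI) row 1 is [-15, 15], so an eigenvector is (1, 1).
General solution: c_1e^(-6t)(-3,-2) + c_2e^(-t)(1,1).

x(t) = -3c_1e^(-6t) + c_2e^(-t), z(t) = -2c_1e^(-6t) + c_2e^(-t)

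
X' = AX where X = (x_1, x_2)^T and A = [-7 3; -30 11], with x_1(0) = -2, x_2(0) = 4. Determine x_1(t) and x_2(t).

x_1(t) = 10e^(2t)sin(3t) - 2e^(2t)cos(3t), x_2(t) = 32e^(2t)sin(3t) + 4e^(2t)cos(3t)

Coefficient matrix A = [[-7, 3], [-30, 11]].
Characteristic polynomial det(A - λI) = λ^2 - 4λ + 13 = 0.
Eigenvalues λ = 2 ± 3i (complex conjugate pair).
For λ=2+3i: an eigenvector is (-1,-3) - i(0,1) = (-1, -3 - i).
A real fundamental pair from Re and Im of e^((2+3i)t)v: X_1 = e^(2t)(cos(3t)·(-1,-3) + sin(3t)·(0,1)), X_2 = e^(2t)(sin(3t)·(-1,-3) - cos(3t)·(0,1)).
General solution: c_1X_1 + c_2X_2.
Applying x_1(0)=-2, x_2(0)=4 gives c_1=2, c_2=-10.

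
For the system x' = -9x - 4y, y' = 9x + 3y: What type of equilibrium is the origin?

A = [[-9,-4],[9,3]]; det(A-λI) = λ^2 + 6λ + 9.
repeated λ = -3 with a single eigenvector.

stable improper node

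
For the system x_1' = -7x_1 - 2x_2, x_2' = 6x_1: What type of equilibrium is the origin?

stable node

A = [[-7,-2],[6,0]]; det(A-λI) = λ^2 + 7λ + 12.
λ = -3, -4: both negative.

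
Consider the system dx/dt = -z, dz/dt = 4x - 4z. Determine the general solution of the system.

Coefficient matrix A = [[0, -1], [4, -4]].
Characteristic polynomial det(A - λI) = λ^2 + 4λ + 4 = 0.
Single eigenvalue λ = -2 with algebraic multiplicity 2.
Eigenvector v = (-1,-2); generalized eigenvector w with (A-λI)w=v is (-2,-3).
General solution: e^(-2t)[c_1·v + c_2·(t·v + w)].

x(t) = -c_1e^(-2t) - c_2te^(-2t) - 2c_2e^(-2t), z(t) = -2c_1e^(-2t) - 2c_2te^(-2t) - 3c_2e^(-2t)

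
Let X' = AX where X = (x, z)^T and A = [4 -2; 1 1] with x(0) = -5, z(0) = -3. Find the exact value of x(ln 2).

A = [[4,-2],[1,1]]; eigenvalues λ = 3, 2.
Eigenvectors: (2,1) for λ=3, (-1,-1) for λ=2.
From the initial condition, c_1 = -2, c_2 = 1.
x(ln 2) = (-2)(2^3)(2) + (1)(2^2)(-1) = -36.

-36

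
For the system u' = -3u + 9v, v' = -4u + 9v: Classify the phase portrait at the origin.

A = [[-3,9],[-4,9]]; det(A-λI) = λ^2 - 6λ + 9.
repeated λ = 3 with a single eigenvector.

unstable improper node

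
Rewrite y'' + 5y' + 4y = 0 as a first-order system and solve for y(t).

y(t) = C_1e^(-t) + C_2e^(-4t)

Let x_1 = y, x_2 = y'. Then x_1' = x_2 and x_2' = -4x_1 - 5x_2.
A = [[0,1],[-4,-5]]; det(A-λI) = λ^2 + 5λ + 4.
Eigenvalues λ = -1, -4 with eigenvectors (1,-1), (1,-4).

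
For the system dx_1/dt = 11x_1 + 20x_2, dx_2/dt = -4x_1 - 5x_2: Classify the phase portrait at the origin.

unstable spiral

A = [[11,20],[-4,-5]]; det(A-λI) = λ^2 - 6λ + 25.
λ = 3 ± 4i: positive real part.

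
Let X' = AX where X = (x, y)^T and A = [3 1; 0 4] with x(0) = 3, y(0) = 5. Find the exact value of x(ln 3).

A = [[3,1],[0,4]]; eigenvalues λ = 4, 3.
Eigenvectors: (1,1) for λ=4, (-1,0) for λ=3.
From the initial condition, c_1 = 5, c_2 = 2.
x(ln 3) = (5)(3^4)(1) + (2)(3^3)(-1) = 351.

351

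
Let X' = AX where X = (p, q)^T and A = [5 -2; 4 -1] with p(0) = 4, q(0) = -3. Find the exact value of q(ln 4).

648

A = [[5,-2],[4,-1]]; eigenvalues λ = 1, 3.
Eigenvectors: (1,2) for λ=1, (-1,-1) for λ=3.
From the initial condition, c_1 = -7, c_2 = -11.
q(ln 4) = (-7)(4^1)(2) + (-11)(4^3)(-1) = 648.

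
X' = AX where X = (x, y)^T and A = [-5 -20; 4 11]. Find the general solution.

Coefficient matrix A = [[-5, -20], [4, 11]].
Characteristic polynomial det(A - λI) = λ^2 - 6λ + 25 = 0.
Eigenvalues λ = 3 ± 4i (complex conjugate pair).
For λ=3+4i: an eigenvector is (1,0) - i(-2,1) = (1 + 2i, 0 - i).
A real fundamental pair from Re and Im of e^((3+4i)t)v: X_1 = e^(3t)(cos(4t)·(1,0) + sin(4t)·(-2,1)), X_2 = e^(3t)(sin(4t)·(1,0) - cos(4t)·(-2,1)).
General solution: c_1X_1 + c_2X_2.

x(t) = -2c_1e^(3t)sin(4t) + c_1e^(3t)cos(4t) + c_2e^(3t)sin(4t) + 2c_2e^(3t)cos(4t), y(t) = c_1e^(3t)sin(4t) - c_2e^(3t)cos(4t)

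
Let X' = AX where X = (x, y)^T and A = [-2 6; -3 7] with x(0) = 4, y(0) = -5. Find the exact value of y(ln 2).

-206

A = [[-2,6],[-3,7]]; eigenvalues λ = 4, 1.
Eigenvectors: (1,1) for λ=4, (-2,-1) for λ=1.
From the initial condition, c_1 = -14, c_2 = -9.
y(ln 2) = (-14)(2^4)(1) + (-9)(2^1)(-1) = -206.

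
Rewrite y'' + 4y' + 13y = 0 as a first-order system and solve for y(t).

y(t) = C_1e^(-2t)cos(3t) + C_2e^(-2t)sin(3t)

Let x_1 = y, x_2 = y'. Then x_1' = x_2 and x_2' = -13x_1 - 4x_2.
A = [[0,1],[-13,-4]]; det(A-λI) = λ^2 + 4λ + 13.
Eigenvalues λ = -2 ± 3i.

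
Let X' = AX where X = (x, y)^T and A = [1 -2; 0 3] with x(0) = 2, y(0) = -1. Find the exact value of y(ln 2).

A = [[1,-2],[0,3]]; eigenvalues λ = 1, 3.
Eigenvectors: (1,0) for λ=1, (1,-1) for λ=3.
From the initial condition, c_1 = 1, c_2 = 1.
y(ln 2) = (1)(2^1)(0) + (1)(2^3)(-1) = -8.

-8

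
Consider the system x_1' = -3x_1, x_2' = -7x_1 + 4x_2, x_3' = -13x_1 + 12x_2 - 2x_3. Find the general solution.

Coefficient matrix A = [[-3, 0, 0], [-7, 4, 0], [-13, 12, -2]].
det(A - λI) = 0 gives eigenvalues λ = -3, 4, -2.
For λ=-3: eigenvector (1,1,1).
For λ=4: eigenvector (0,1,2).
For λ=-2: eigenvector (0,0,1).
General solution: C_1e^(-3t)(1,1,1) + C_2e^(4t)(0,1,2) + C_3e^(-2t)(0,0,1).

x_1(t) = C_1e^(-3t), x_2(t) = C_1e^(-3t) + C_2e^(4t), x_3(t) = C_1e^(-3t) + 2C_2e^(4t) + C_3e^(-2t)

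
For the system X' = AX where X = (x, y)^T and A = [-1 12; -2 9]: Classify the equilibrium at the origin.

A = [[-1,12],[-2,9]]; det(A-λI) = λ^2 - 8λ + 15.
λ = 5, 3: both positive.

unstable node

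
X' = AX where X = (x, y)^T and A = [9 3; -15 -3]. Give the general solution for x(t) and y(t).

x(t) = -C_1e^(3t)cos(3t) - C_2e^(3t)sin(3t), y(t) = C_1e^(3t)sin(3t) + 2C_1e^(3t)cos(3t) + 2C_2e^(3t)sin(3t) - C_2e^(3t)cos(3t)

Coefficient matrix A = [[9, 3], [-15, -3]].
Characteristic polynomial det(A - λI) = λ^2 - 6λ + 18 = 0.
Eigenvalues λ = 3 ± 3i (complex conjugate pair).
For λ=3+3i: an eigenvector is (-1,2) - i(0,1) = (-1, 2 - i).
A real fundamental pair from Re and Im of e^((3+3i)t)v: X_1 = e^(3t)(cos(3t)·(-1,2) + sin(3t)·(0,1)), X_2 = e^(3t)(sin(3t)·(-1,2) - cos(3t)·(0,1)).
General solution: C_1X_1 + C_2X_2.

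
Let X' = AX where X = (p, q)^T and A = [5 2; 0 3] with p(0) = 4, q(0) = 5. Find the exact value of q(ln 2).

A = [[5,2],[0,3]]; eigenvalues λ = 3, 5.
Eigenvectors: (1,-1) for λ=3, (1,0) for λ=5.
From the initial condition, c_1 = -5, c_2 = 9.
q(ln 2) = (-5)(2^3)(-1) + (9)(2^5)(0) = 40.

40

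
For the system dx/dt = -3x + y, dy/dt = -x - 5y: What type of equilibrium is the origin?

stable improper node

A = [[-3,1],[-1,-5]]; det(A-λI) = λ^2 + 8λ + 16.
repeated λ = -4 with a single eigenvector.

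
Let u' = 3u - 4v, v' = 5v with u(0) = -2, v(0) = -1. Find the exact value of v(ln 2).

A = [[3,-4],[0,5]]; eigenvalues λ = 3, 5.
Eigenvectors: (-1,0) for λ=3, (2,-1) for λ=5.
From the initial condition, c_1 = 4, c_2 = 1.
v(ln 2) = (4)(2^3)(0) + (1)(2^5)(-1) = -32.

-32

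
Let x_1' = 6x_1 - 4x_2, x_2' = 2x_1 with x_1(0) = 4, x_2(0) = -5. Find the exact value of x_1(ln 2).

A = [[6,-4],[2,0]]; eigenvalues λ = 2, 4.
Eigenvectors: (1,1) for λ=2, (2,1) for λ=4.
From the initial condition, c_1 = -14, c_2 = 9.
x_1(ln 2) = (-14)(2^2)(1) + (9)(2^4)(2) = 232.

232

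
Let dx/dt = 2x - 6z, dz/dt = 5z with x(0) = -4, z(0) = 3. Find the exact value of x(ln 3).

-1440

A = [[2,-6],[0,5]]; eigenvalues λ = 2, 5.
Eigenvectors: (-1,0) for λ=2, (-2,1) for λ=5.
From the initial condition, c_1 = -2, c_2 = 3.
x(ln 3) = (-2)(3^2)(-1) + (3)(3^5)(-2) = -1440.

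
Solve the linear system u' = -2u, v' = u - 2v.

Coefficient matrix A = [[-2, 0], [1, -2]].
Characteristic polynomial det(A - λI) = λ^2 + 4λ + 4 = 0.
Single eigenvalue λ = -2 with algebraic multiplicity 2.
Eigenvector v = (0,-1); generalized eigenvector w with (A-λI)w=v is (-1,3).
General solution: e^(-2t)[C_1·v + C_2·(t·v + w)].

u(t) = -C_2e^(-2t), v(t) = -C_1e^(-2t) - C_2te^(-2t) + 3C_2e^(-2t)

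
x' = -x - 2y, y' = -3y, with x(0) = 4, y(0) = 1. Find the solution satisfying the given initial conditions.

Coefficient matrix A = [[-1, -2], [0, -3]].
Characteristic polynomial det(A - λI) = λ^2 + 4λ + 3 = 0.
Eigenvalues λ = -1, -3.
For λ=-1: (A-λI) row 1 is [0, -2], so an eigenvector is (-1, 0).
For λ=-3: (A-λI) row 1 is [2, -2], so an eigenvector is (1, 1).
General solution: C_1e^(-t)(-1,0) + C_2e^(-3t)(1,1).
Applying x(0)=4, y(0)=1 gives C_1=-3, C_2=1.

x(t) = 3e^(-t) + e^(-3t), y(t) = e^(-3t)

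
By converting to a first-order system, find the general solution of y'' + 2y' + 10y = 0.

Let x_1 = y, x_2 = y'. Then x_1' = x_2 and x_2' = -10x_1 - 2x_2.
A = [[0,1],[-10,-2]]; det(A-λI) = λ^2 + 2λ + 10.
Eigenvalues λ = -1 ± 3i.

y(t) = K_1e^(-t)cos(3t) + K_2e^(-t)sin(3t)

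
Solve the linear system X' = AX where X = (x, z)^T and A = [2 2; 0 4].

x(t) = K_1e^(4t) - K_2e^(2t), z(t) = K_1e^(4t)

Coefficient matrix A = [[2, 2], [0, 4]].
Characteristic polynomial det(A - λI) = λ^2 - 6λ + 8 = 0.
Eigenvalues λ = 4, 2.
For λ=4: (A-λI) row 1 is [-2, 2], so an eigenvector is (1, 1).
For λ=2: (A-λI) row 1 is [0, 2], so an eigenvector is (-1, 0).
General solution: K_1e^(4t)(1,1) + K_2e^(2t)(-1,0).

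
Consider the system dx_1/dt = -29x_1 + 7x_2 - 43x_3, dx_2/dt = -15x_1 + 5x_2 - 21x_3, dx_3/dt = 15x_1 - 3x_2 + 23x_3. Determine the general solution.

Coefficient matrix A = [[-29, 7, -43], [-15, 5, -21], [15, -3, 23]].
det(A - λI) = 0 gives eigenvalues λ = -4, 2, 1.
For λ=-4: eigenvector (-2,-1,1).
For λ=2: eigenvector (-3,-1,2).
For λ=1: eigenvector (-5,-3,3).
General solution: c_1e^(-4t)(-2,-1,1) + c_2e^(2t)(-3,-1,2) + c_3e^(t)(-5,-3,3).

x_1(t) = -2c_1e^(-4t) - 3c_2e^(2t) - 5c_3e^(t), x_2(t) = -c_1e^(-4t) - c_2e^(2t) - 3c_3e^(t), x_3(t) = c_1e^(-4t) + 2c_2e^(2t) + 3c_3e^(t)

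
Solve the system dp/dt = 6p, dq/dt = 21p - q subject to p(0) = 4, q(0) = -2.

p(t) = 4e^(6t), q(t) = 12e^(6t) - 14e^(-t)

Coefficient matrix A = [[6, 0], [21, -1]].
Characteristic polynomial det(A - λI) = λ^2 - 5λ - 6 = 0.
Eigenvalues λ = 6, -1.
For λ=6: (A-λI) row 2 is [21, -7], so an eigenvector is (1, 3).
For λ=-1: (A-λI) row 1 is [7, 0], so an eigenvector is (0, 1).
General solution: K_1e^(6t)(1,3) + K_2e^(-t)(0,1).
Applying p(0)=4, q(0)=-2 gives K_1=4, K_2=-14.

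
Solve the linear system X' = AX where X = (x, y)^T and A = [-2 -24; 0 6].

x(t) = 3C_1e^(6t) - C_2e^(-2t), y(t) = -C_1e^(6t)

Coefficient matrix A = [[-2, -24], [0, 6]].
Characteristic polynomial det(A - λI) = λ^2 - 4λ - 12 = 0.
Eigenvalues λ = 6, -2.
For λ=6: (A-λI) row 1 is [-8, -24], so an eigenvector is (3, -1).
For λ=-2: (A-λI) row 1 is [0, -24], so an eigenvector is (-1, 0).
General solution: C_1e^(6t)(3,-1) + C_2e^(-2t)(-1,0).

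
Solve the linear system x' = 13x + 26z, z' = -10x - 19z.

x(t) = -2K_1e^(-3t)sin(2t) + 3K_1e^(-3t)cos(2t) + 3K_2e^(-3t)sin(2t) + 2K_2e^(-3t)cos(2t), z(t) = K_1e^(-3t)sin(2t) - 2K_1e^(-3t)cos(2t) - 2K_2e^(-3t)sin(2t) - K_2e^(-3t)cos(2t)

Coefficient matrix A = [[13, 26], [-10, -19]].
Characteristic polynomial det(A - λI) = λ^2 + 6λ + 13 = 0.
Eigenvalues λ = -3 ± 2i (complex conjugate pair).
For λ=-3+2i: an eigenvector is (3,-2) - i(-2,1) = (3 + 2i, -2 - i).
A real fundamental pair from Re and Im of e^((-3+2i)t)v: X_1 = e^(-3t)(cos(2t)·(3,-2) + sin(2t)·(-2,1)), X_2 = e^(-3t)(sin(2t)·(3,-2) - cos(2t)·(-2,1)).
General solution: K_1X_1 + K_2X_2.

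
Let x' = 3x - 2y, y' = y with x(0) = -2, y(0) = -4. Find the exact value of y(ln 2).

A = [[3,-2],[0,1]]; eigenvalues λ = 1, 3.
Eigenvectors: (1,1) for λ=1, (-1,0) for λ=3.
From the initial condition, c_1 = -4, c_2 = -2.
y(ln 2) = (-4)(2^1)(1) + (-2)(2^3)(0) = -8.

-8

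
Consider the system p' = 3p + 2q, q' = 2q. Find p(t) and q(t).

p(t) = -C_1e^(3t) + 2C_2e^(2t), q(t) = -C_2e^(2t)

Coefficient matrix A = [[3, 2], [0, 2]].
Characteristic polynomial det(A - λI) = λ^2 - 5λ + 6 = 0.
Eigenvalues λ = 3, 2.
For λ=3: (A-λI) row 1 is [0, 2], so an eigenvector is (-1, 0).
For λ=2: (A-λI) row 1 is [1, 2], so an eigenvector is (2, -1).
General solution: C_1e^(3t)(-1,0) + C_2e^(2t)(2,-1).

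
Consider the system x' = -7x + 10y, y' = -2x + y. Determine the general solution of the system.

Coefficient matrix A = [[-7, 10], [-2, 1]].
Characteristic polynomial det(A - λI) = λ^2 + 6λ + 13 = 0.
Eigenvalues λ = -3 ± 2i (complex conjugate pair).
For λ=-3+2i: an eigenvector is (-2,-1) - i(-1,0) = (-2 + i, -1).
A real fundamental pair from Re and Im of e^((-3+2i)t)v: X_1 = e^(-3t)(cos(2t)·(-2,-1) + sin(2t)·(-1,0)), X_2 = e^(-3t)(sin(2t)·(-2,-1) - cos(2t)·(-1,0)).
General solution: C_1X_1 + C_2X_2.

x(t) = -C_1e^(-3t)sin(2t) - 2C_1e^(-3t)cos(2t) - 2C_2e^(-3t)sin(2t) + C_2e^(-3t)cos(2t), y(t) = -C_1e^(-3t)cos(2t) - C_2e^(-3t)sin(2t)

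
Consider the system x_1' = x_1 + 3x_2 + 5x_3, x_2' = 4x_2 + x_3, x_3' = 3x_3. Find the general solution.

x_1(t) = c_1e^(4t) + c_2e^(t) + c_3e^(3t), x_2(t) = c_1e^(4t) - c_3e^(3t), x_3(t) = c_3e^(3t)

Coefficient matrix A = [[1, 3, 5], [0, 4, 1], [0, 0, 3]].
det(A - λI) = 0 gives eigenvalues λ = 4, 1, 3.
For λ=4: eigenvector (1,1,0).
For λ=1: eigenvector (1,0,0).
For λ=3: eigenvector (1,-1,1).
General solution: c_1e^(4t)(1,1,0) + c_2e^(t)(1,0,0) + c_3e^(3t)(1,-1,1).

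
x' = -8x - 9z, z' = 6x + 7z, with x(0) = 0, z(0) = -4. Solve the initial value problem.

x(t) = 12e^(t) - 12e^(-2t), z(t) = -12e^(t) + 8e^(-2t)

Coefficient matrix A = [[-8, -9], [6, 7]].
Characteristic polynomial det(A - λI) = λ^2 + λ - 2 = 0.
Eigenvalues λ = 1, -2.
For λ=1: (A-λI) row 1 is [-9, -9], so an eigenvector is (-1, 1).
For λ=-2: (A-λI) row 1 is [-6, -9], so an eigenvector is (3, -2).
General solution: K_1e^(t)(-1,1) + K_2e^(-2t)(3,-2).
Applying x(0)=0, z(0)=-4 gives K_1=-12, K_2=-4.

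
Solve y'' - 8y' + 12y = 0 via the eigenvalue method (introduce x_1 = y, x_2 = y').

y(t) = K_1e^(2t) + K_2e^(6t)

Let x_1 = y, x_2 = y'. Then x_1' = x_2 and x_2' = -12x_1 + 8x_2.
A = [[0,1],[-12,8]]; det(A-λI) = λ^2 - 8λ + 12.
Eigenvalues λ = 2, 6 with eigenvectors (1,2), (1,6).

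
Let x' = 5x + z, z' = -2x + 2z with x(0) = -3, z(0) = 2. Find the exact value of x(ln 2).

-56

A = [[5,1],[-2,2]]; eigenvalues λ = 4, 3.
Eigenvectors: (1,-1) for λ=4, (1,-2) for λ=3.
From the initial condition, c_1 = -4, c_2 = 1.
x(ln 2) = (-4)(2^4)(1) + (1)(2^3)(1) = -56.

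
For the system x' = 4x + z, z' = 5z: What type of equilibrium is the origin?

A = [[4,1],[0,5]]; det(A-λI) = λ^2 - 9λ + 20.
λ = 4, 5: both positive.

unstable node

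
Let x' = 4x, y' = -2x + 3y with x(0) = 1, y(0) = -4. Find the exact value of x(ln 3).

A = [[4,0],[-2,3]]; eigenvalues λ = 3, 4.
Eigenvectors: (0,1) for λ=3, (1,-2) for λ=4.
From the initial condition, c_1 = -2, c_2 = 1.
x(ln 3) = (-2)(3^3)(0) + (1)(3^4)(1) = 81.

81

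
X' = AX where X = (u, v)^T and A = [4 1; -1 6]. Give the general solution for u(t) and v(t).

u(t) = c_1e^(5t) + c_2te^(5t) - 2c_2e^(5t), v(t) = c_1e^(5t) + c_2te^(5t) - c_2e^(5t)

Coefficient matrix A = [[4, 1], [-1, 6]].
Characteristic polynomial det(A - λI) = λ^2 - 10λ + 25 = 0.
Single eigenvalue λ = 5 with algebraic multiplicity 2.
Eigenvector v = (1,1); generalized eigenvector w with (A-λI)w=v is (-2,-1).
General solution: e^(5t)[c_1·v + c_2·(t·v + w)].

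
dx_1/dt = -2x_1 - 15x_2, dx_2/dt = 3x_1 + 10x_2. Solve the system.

Coefficient matrix A = [[-2, -15], [3, 10]].
Characteristic polynomial det(A - λI) = λ^2 - 8λ + 25 = 0.
Eigenvalues λ = 4 ± 3i (complex conjugate pair).
For λ=4+3i: an eigenvector is (1,0) - i(-2,1) = (1 + 2i, 0 - i).
A real fundamental pair from Re and Im of e^((4+3i)t)v: X_1 = e^(4t)(cos(3t)·(1,0) + sin(3t)·(-2,1)), X_2 = e^(4t)(sin(3t)·(1,0) - cos(3t)·(-2,1)).
General solution: C_1X_1 + C_2X_2.

x_1(t) = -2C_1e^(4t)sin(3t) + C_1e^(4t)cos(3t) + C_2e^(4t)sin(3t) + 2C_2e^(4t)cos(3t), x_2(t) = C_1e^(4t)sin(3t) - C_2e^(4t)cos(3t)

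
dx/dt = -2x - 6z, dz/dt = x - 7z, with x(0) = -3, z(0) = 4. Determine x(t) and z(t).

Coefficient matrix A = [[-2, -6], [1, -7]].
Characteristic polynomial det(A - λI) = λ^2 + 9λ + 20 = 0.
Eigenvalues λ = -5, -4.
For λ=-5: (A-λI) row 1 is [3, -6], so an eigenvector is (2, 1).
For λ=-4: (A-λI) row 1 is [2, -6], so an eigenvector is (-3, -1).
General solution: c_1e^(-5t)(2,1) + c_2e^(-4t)(-3,-1).
Applying x(0)=-3, z(0)=4 gives c_1=15, c_2=11.

x(t) = -33e^(-4t) + 30e^(-5t), z(t) = -11e^(-4t) + 15e^(-5t)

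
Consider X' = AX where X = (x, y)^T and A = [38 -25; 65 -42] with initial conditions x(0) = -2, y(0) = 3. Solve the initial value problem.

x(t) = -31e^(-2t)sin(5t) - 2e^(-2t)cos(5t), y(t) = -50e^(-2t)sin(5t) + 3e^(-2t)cos(5t)

Coefficient matrix A = [[38, -25], [65, -42]].
Characteristic polynomial det(A - λI) = λ^2 + 4λ + 29 = 0.
Eigenvalues λ = -2 ± 5i (complex conjugate pair).
For λ=-2+5i: an eigenvector is (1,2) - i(-2,-3) = (1 + 2i, 2 + 3i).
A real fundamental pair from Re and Im of e^((-2+5i)t)v: X_1 = e^(-2t)(cos(5t)·(1,2) + sin(5t)·(-2,-3)), X_2 = e^(-2t)(sin(5t)·(1,2) - cos(5t)·(-2,-3)).
General solution: c_1X_1 + c_2X_2.
Applying x(0)=-2, y(0)=3 gives c_1=12, c_2=-7.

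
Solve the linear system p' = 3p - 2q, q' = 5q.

Coefficient matrix A = [[3, -2], [0, 5]].
Characteristic polynomial det(A - λI) = λ^2 - 8λ + 15 = 0.
Eigenvalues λ = 5, 3.
For λ=5: (A-λI) row 1 is [-2, -2], so an eigenvector is (-1, 1).
For λ=3: (A-λI) row 1 is [0, -2], so an eigenvector is (1, 0).
General solution: K_1e^(5t)(-1,1) + K_2e^(3t)(1,0).

p(t) = -K_1e^(5t) + K_2e^(3t), q(t) = K_1e^(5t)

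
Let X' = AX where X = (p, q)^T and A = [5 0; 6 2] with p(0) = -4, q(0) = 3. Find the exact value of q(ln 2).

-212

A = [[5,0],[6,2]]; eigenvalues λ = 2, 5.
Eigenvectors: (0,1) for λ=2, (1,2) for λ=5.
From the initial condition, c_1 = 11, c_2 = -4.
q(ln 2) = (11)(2^2)(1) + (-4)(2^5)(2) = -212.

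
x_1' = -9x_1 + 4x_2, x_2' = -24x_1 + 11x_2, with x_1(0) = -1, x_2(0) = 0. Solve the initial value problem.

x_1(t) = 2e^(3t) - 3e^(-t), x_2(t) = 6e^(3t) - 6e^(-t)

Coefficient matrix A = [[-9, 4], [-24, 11]].
Characteristic polynomial det(A - λI) = λ^2 - 2λ - 3 = 0.
Eigenvalues λ = 3, -1.
For λ=3: (A-λI) row 1 is [-12, 4], so an eigenvector is (-1, -3).
For λ=-1: (A-λI) row 1 is [-8, 4], so an eigenvector is (1, 2).
General solution: K_1e^(3t)(-1,-3) + K_2e^(-t)(1,2).
Applying x_1(0)=-1, x_2(0)=0 gives K_1=-2, K_2=-3.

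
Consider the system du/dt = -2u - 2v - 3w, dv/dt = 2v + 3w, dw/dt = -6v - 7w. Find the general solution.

Coefficient matrix A = [[-2, -2, -3], [0, 2, 3], [0, -6, -7]].
det(A - λI) = 0 gives eigenvalues λ = -2, -4, -1.
For λ=-2: eigenvector (1,0,0).
For λ=-4: eigenvector (-2,1,-2).
For λ=-1: eigenvector (1,1,-1).
General solution: c_1e^(-2t)(1,0,0) + c_2e^(-4t)(-2,1,-2) + c_3e^(-t)(1,1,-1).

u(t) = c_1e^(-2t) - 2c_2e^(-4t) + c_3e^(-t), v(t) = c_2e^(-4t) + c_3e^(-t), w(t) = -2c_2e^(-4t) - c_3e^(-t)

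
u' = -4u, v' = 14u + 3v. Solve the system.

u(t) = C_1e^(-4t), v(t) = -2C_1e^(-4t) - C_2e^(3t)

Coefficient matrix A = [[-4, 0], [14, 3]].
Characteristic polynomial det(A - λI) = λ^2 + λ - 12 = 0.
Eigenvalues λ = -4, 3.
For λ=-4: (A-λI) row 2 is [14, 7], so an eigenvector is (1, -2).
For λ=3: (A-λI) row 1 is [-7, 0], so an eigenvector is (0, -1).
General solution: C_1e^(-4t)(1,-2) + C_2e^(3t)(0,-1).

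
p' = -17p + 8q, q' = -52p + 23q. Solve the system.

p(t) = c_1e^(3t)sin(4t) - c_1e^(3t)cos(4t) - c_2e^(3t)sin(4t) - c_2e^(3t)cos(4t), q(t) = 3c_1e^(3t)sin(4t) - 2c_1e^(3t)cos(4t) - 2c_2e^(3t)sin(4t) - 3c_2e^(3t)cos(4t)

Coefficient matrix A = [[-17, 8], [-52, 23]].
Characteristic polynomial det(A - λI) = λ^2 - 6λ + 25 = 0.
Eigenvalues λ = 3 ± 4i (complex conjugate pair).
For λ=3+4i: an eigenvector is (-1,-2) - i(1,3) = (-1 - i, -2 - 3i).
A real fundamental pair from Re and Im of e^((3+4i)t)v: X_1 = e^(3t)(cos(4t)·(-1,-2) + sin(4t)·(1,3)), X_2 = e^(3t)(sin(4t)·(-1,-2) - cos(4t)·(1,3)).
General solution: c_1X_1 + c_2X_2.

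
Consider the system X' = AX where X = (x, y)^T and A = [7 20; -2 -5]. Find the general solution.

x(t) = -C_1e^(t)sin(2t) + 3C_1e^(t)cos(2t) + 3C_2e^(t)sin(2t) + C_2e^(t)cos(2t), y(t) = -C_1e^(t)cos(2t) - C_2e^(t)sin(2t)

Coefficient matrix A = [[7, 20], [-2, -5]].
Characteristic polynomial det(A - λI) = λ^2 - 2λ + 5 = 0.
Eigenvalues λ = 1 ± 2i (complex conjugate pair).
For λ=1+2i: an eigenvector is (3,-1) - i(-1,0) = (3 + i, -1).
A real fundamental pair from Re and Im of e^((1+2i)t)v: X_1 = e^(t)(cos(2t)·(3,-1) + sin(2t)·(-1,0)), X_2 = e^(t)(sin(2t)·(3,-1) - cos(2t)·(-1,0)).
General solution: C_1X_1 + C_2X_2.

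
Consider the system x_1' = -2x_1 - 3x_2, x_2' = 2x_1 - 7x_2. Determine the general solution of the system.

x_1(t) = -C_1e^(-5t) - 3C_2e^(-4t), x_2(t) = -C_1e^(-5t) - 2C_2e^(-4t)

Coefficient matrix A = [[-2, -3], [2, -7]].
Characteristic polynomial det(A - λI) = λ^2 + 9λ + 20 = 0.
Eigenvalues λ = -5, -4.
For λ=-5: (A-λI) row 1 is [3, -3], so an eigenvector is (-1, -1).
For λ=-4: (A-λI) row 1 is [2, -3], so an eigenvector is (-3, -2).
General solution: C_1e^(-5t)(-1,-1) + C_2e^(-4t)(-3,-2).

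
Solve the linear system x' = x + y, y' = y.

Coefficient matrix A = [[1, 1], [0, 1]].
Characteristic polynomial det(A - λI) = λ^2 - 2λ + 1 = 0.
Single eigenvalue λ = 1 with algebraic multiplicity 2.
Eigenvector v = (-1,0); generalized eigenvector w with (A-λI)w=v is (-2,-1).
General solution: e^(t)[K_1·v + K_2·(t·v + w)].

x(t) = -K_1e^(t) - K_2te^(t) - 2K_2e^(t), y(t) = -K_2e^(t)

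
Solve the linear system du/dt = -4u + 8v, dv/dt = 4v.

u(t) = K_1e^(4t) - K_2e^(-4t), v(t) = K_1e^(4t)

Coefficient matrix A = [[-4, 8], [0, 4]].
Characteristic polynomial det(A - λI) = λ^2 - 16 = 0.
Eigenvalues λ = 4, -4.
For λ=4: (A-λI) row 1 is [-8, 8], so an eigenvector is (1, 1).
For λ=-4: (A-λI) row 1 is [0, 8], so an eigenvector is (-1, 0).
General solution: K_1e^(4t)(1,1) + K_2e^(-4t)(-1,0).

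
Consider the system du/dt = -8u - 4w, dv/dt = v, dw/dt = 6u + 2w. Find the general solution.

u(t) = K_1e^(-4t) - 2K_3e^(-2t), v(t) = K_2e^(t), w(t) = -K_1e^(-4t) + 3K_3e^(-2t)

Coefficient matrix A = [[-8, 0, -4], [0, 1, 0], [6, 0, 2]].
det(A - λI) = 0 gives eigenvalues λ = -4, 1, -2.
For λ=-4: eigenvector (1,0,-1).
For λ=1: eigenvector (0,1,0).
For λ=-2: eigenvector (-2,0,3).
General solution: K_1e^(-4t)(1,0,-1) + K_2e^(t)(0,1,0) + K_3e^(-2t)(-2,0,3).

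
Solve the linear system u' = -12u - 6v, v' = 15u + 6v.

u(t) = C_1e^(-3t)sin(3t) - C_1e^(-3t)cos(3t) - C_2e^(-3t)sin(3t) - C_2e^(-3t)cos(3t), v(t) = -2C_1e^(-3t)sin(3t) + C_1e^(-3t)cos(3t) + C_2e^(-3t)sin(3t) + 2C_2e^(-3t)cos(3t)

Coefficient matrix A = [[-12, -6], [15, 6]].
Characteristic polynomial det(A - λI) = λ^2 + 6λ + 18 = 0.
Eigenvalues λ = -3 ± 3i (complex conjugate pair).
For λ=-3+3i: an eigenvector is (-1,1) - i(1,-2) = (-1 - i, 1 + 2i).
A real fundamental pair from Re and Im of e^((-3+3i)t)v: X_1 = e^(-3t)(cos(3t)·(-1,1) + sin(3t)·(1,-2)), X_2 = e^(-3t)(sin(3t)·(-1,1) - cos(3t)·(1,-2)).
General solution: C_1X_1 + C_2X_2.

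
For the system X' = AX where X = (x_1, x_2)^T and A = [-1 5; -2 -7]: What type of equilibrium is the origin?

stable spiral

A = [[-1,5],[-2,-7]]; det(A-λI) = λ^2 + 8λ + 17.
λ = -4 ± i: negative real part.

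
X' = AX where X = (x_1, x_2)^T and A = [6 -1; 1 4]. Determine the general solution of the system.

Coefficient matrix A = [[6, -1], [1, 4]].
Characteristic polynomial det(A - λI) = λ^2 - 10λ + 25 = 0.
Single eigenvalue λ = 5 with algebraic multiplicity 2.
Eigenvector v = (-1,-1); generalized eigenvector w with (A-λI)w=v is (-3,-2).
General solution: e^(5t)[C_1·v + C_2·(t·v + w)].

x_1(t) = -C_1e^(5t) - C_2te^(5t) - 3C_2e^(5t), x_2(t) = -C_1e^(5t) - C_2te^(5t) - 2C_2e^(5t)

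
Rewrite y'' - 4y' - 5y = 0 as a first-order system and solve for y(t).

Let x_1 = y, x_2 = y'. Then x_1' = x_2 and x_2' = 5x_1 + 4x_2.
A = [[0,1],[5,4]]; det(A-λI) = λ^2 - 4λ - 5.
Eigenvalues λ = -1, 5 with eigenvectors (1,-1), (1,5).

y(t) = K_1e^(-t) + K_2e^(5t)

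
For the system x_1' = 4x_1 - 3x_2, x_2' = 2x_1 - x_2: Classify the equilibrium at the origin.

A = [[4,-3],[2,-1]]; det(A-λI) = λ^2 - 3λ + 2.
λ = 1, 2: both positive.

unstable node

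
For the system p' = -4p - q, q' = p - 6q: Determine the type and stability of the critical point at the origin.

stable improper node

A = [[-4,-1],[1,-6]]; det(A-λI) = λ^2 + 10λ + 25.
repeated λ = -5 with a single eigenvector.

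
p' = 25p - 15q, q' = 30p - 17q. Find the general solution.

Coefficient matrix A = [[25, -15], [30, -17]].
Characteristic polynomial det(A - λI) = λ^2 - 8λ + 25 = 0.
Eigenvalues λ = 4 ± 3i (complex conjugate pair).
For λ=4+3i: an eigenvector is (1,1) - i(2,3) = (1 - 2i, 1 - 3i).
A real fundamental pair from Re and Im of e^((4+3i)t)v: X_1 = e^(4t)(cos(3t)·(1,1) + sin(3t)·(2,3)), X_2 = e^(4t)(sin(3t)·(1,1) - cos(3t)·(2,3)).
General solution: c_1X_1 + c_2X_2.

p(t) = 2c_1e^(4t)sin(3t) + c_1e^(4t)cos(3t) + c_2e^(4t)sin(3t) - 2c_2e^(4t)cos(3t), q(t) = 3c_1e^(4t)sin(3t) + c_1e^(4t)cos(3t) + c_2e^(4t)sin(3t) - 3c_2e^(4t)cos(3t)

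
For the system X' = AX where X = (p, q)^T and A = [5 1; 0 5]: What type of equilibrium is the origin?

A = [[5,1],[0,5]]; det(A-λI) = λ^2 - 10λ + 25.
repeated λ = 5 with a single eigenvector.

unstable improper node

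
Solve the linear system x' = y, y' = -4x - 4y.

Coefficient matrix A = [[0, 1], [-4, -4]].
Characteristic polynomial det(A - λI) = λ^2 + 4λ + 4 = 0.
Single eigenvalue λ = -2 with algebraic multiplicity 2.
Eigenvector v = (1,-2); generalized eigenvector w with (A-λI)w=v is (0,1).
General solution: e^(-2t)[C_1·v + C_2·(t·v + w)].

x(t) = C_1e^(-2t) + C_2te^(-2t), y(t) = -2C_1e^(-2t) - 2C_2te^(-2t) + C_2e^(-2t)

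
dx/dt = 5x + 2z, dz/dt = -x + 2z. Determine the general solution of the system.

x(t) = -2C_1e^(4t) - C_2e^(3t), z(t) = C_1e^(4t) + C_2e^(3t)

Coefficient matrix A = [[5, 2], [-1, 2]].
Characteristic polynomial det(A - λI) = λ^2 - 7λ + 12 = 0.
Eigenvalues λ = 4, 3.
For λ=4: (A-λI) row 1 is [1, 2], so an eigenvector is (-2, 1).
For λ=3: (A-λI) row 1 is [2, 2], so an eigenvector is (-1, 1).
General solution: C_1e^(4t)(-2,1) + C_2e^(3t)(-1,1).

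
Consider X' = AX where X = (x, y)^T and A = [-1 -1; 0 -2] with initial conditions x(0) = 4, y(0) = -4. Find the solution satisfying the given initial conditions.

x(t) = 8e^(-t) - 4e^(-2t), y(t) = -4e^(-2t)

Coefficient matrix A = [[-1, -1], [0, -2]].
Characteristic polynomial det(A - λI) = λ^2 + 3λ + 2 = 0.
Eigenvalues λ = -1, -2.
For λ=-1: (A-λI) row 1 is [0, -1], so an eigenvector is (-1, 0).
For λ=-2: (A-λI) row 1 is [1, -1], so an eigenvector is (1, 1).
General solution: C_1e^(-t)(-1,0) + C_2e^(-2t)(1,1).
Applying x(0)=4, y(0)=-4 gives C_1=-8, C_2=-4.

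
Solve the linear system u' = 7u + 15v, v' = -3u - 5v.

Coefficient matrix A = [[7, 15], [-3, -5]].
Characteristic polynomial det(A - λI) = λ^2 - 2λ + 10 = 0.
Eigenvalues λ = 1 ± 3i (complex conjugate pair).
For λ=1+3i: an eigenvector is (-1,0) - i(-2,1) = (-1 + 2i, 0 - i).
A real fundamental pair from Re and Im of e^((1+3i)t)v: X_1 = e^(t)(cos(3t)·(-1,0) + sin(3t)·(-2,1)), X_2 = e^(t)(sin(3t)·(-1,0) - cos(3t)·(-2,1)).
General solution: c_1X_1 + c_2X_2.

u(t) = -2c_1e^(t)sin(3t) - c_1e^(t)cos(3t) - c_2e^(t)sin(3t) + 2c_2e^(t)cos(3t), v(t) = c_1e^(t)sin(3t) - c_2e^(t)cos(3t)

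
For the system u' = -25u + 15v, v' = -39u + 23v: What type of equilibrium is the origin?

A = [[-25,15],[-39,23]]; det(A-λI) = λ^2 + 2λ + 10.
λ = -1 ± 3i: negative real part.

stable spiral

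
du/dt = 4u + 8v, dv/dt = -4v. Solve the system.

u(t) = -c_1e^(-4t) - c_2e^(4t), v(t) = c_1e^(-4t)

Coefficient matrix A = [[4, 8], [0, -4]].
Characteristic polynomial det(A - λI) = λ^2 - 16 = 0.
Eigenvalues λ = -4, 4.
For λ=-4: (A-λI) row 1 is [8, 8], so an eigenvector is (-1, 1).
For λ=4: (A-λI) row 1 is [0, 8], so an eigenvector is (-1, 0).
General solution: c_1e^(-4t)(-1,1) + c_2e^(4t)(-1,0).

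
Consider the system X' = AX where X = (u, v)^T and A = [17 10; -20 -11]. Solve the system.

u(t) = 2c_1e^(3t)sin(2t) + c_1e^(3t)cos(2t) + c_2e^(3t)sin(2t) - 2c_2e^(3t)cos(2t), v(t) = -3c_1e^(3t)sin(2t) - c_1e^(3t)cos(2t) - c_2e^(3t)sin(2t) + 3c_2e^(3t)cos(2t)

Coefficient matrix A = [[17, 10], [-20, -11]].
Characteristic polynomial det(A - λI) = λ^2 - 6λ + 13 = 0.
Eigenvalues λ = 3 ± 2i (complex conjugate pair).
For λ=3+2i: an eigenvector is (1,-1) - i(2,-3) = (1 - 2i, -1 + 3i).
A real fundamental pair from Re and Im of e^((3+2i)t)v: X_1 = e^(3t)(cos(2t)·(1,-1) + sin(2t)·(2,-3)), X_2 = e^(3t)(sin(2t)·(1,-1) - cos(2t)·(2,-3)).
General solution: c_1X_1 + c_2X_2.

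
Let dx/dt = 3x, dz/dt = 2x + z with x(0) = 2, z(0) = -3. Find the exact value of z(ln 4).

108

A = [[3,0],[2,1]]; eigenvalues λ = 3, 1.
Eigenvectors: (1,1) for λ=3, (0,-1) for λ=1.
From the initial condition, c_1 = 2, c_2 = 5.
z(ln 4) = (2)(4^3)(1) + (5)(4^1)(-1) = 108.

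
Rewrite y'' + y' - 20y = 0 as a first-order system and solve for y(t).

y(t) = C_1e^(4t) + C_2e^(-5t)

Let x_1 = y, x_2 = y'. Then x_1' = x_2 and x_2' = 20x_1 - x_2.
A = [[0,1],[20,-1]]; det(A-λI) = λ^2 + λ - 20.
Eigenvalues λ = 4, -5 with eigenvectors (1,4), (1,-5).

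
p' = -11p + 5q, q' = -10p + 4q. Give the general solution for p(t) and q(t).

Coefficient matrix A = [[-11, 5], [-10, 4]].
Characteristic polynomial det(A - λI) = λ^2 + 7λ + 6 = 0.
Eigenvalues λ = -1, -6.
For λ=-1: (A-λI) row 1 is [-10, 5], so an eigenvector is (1, 2).
For λ=-6: (A-λI) row 1 is [-5, 5], so an eigenvector is (-1, -1).
General solution: C_1e^(-t)(1,2) + C_2e^(-6t)(-1,-1).

p(t) = C_1e^(-t) - C_2e^(-6t), q(t) = 2C_1e^(-t) - C_2e^(-6t)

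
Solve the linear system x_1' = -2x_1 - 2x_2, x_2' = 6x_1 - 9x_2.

x_1(t) = 2c_1e^(-5t) + c_2e^(-6t), x_2(t) = 3c_1e^(-5t) + 2c_2e^(-6t)

Coefficient matrix A = [[-2, -2], [6, -9]].
Characteristic polynomial det(A - λI) = λ^2 + 11λ + 30 = 0.
Eigenvalues λ = -5, -6.
For λ=-5: (A-λI) row 1 is [3, -2], so an eigenvector is (2, 3).
For λ=-6: (A-λI) row 1 is [4, -2], so an eigenvector is (1, 2).
General solution: c_1e^(-5t)(2,3) + c_2e^(-6t)(1,2).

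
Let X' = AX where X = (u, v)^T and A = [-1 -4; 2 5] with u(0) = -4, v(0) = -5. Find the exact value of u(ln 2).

A = [[-1,-4],[2,5]]; eigenvalues λ = 1, 3.
Eigenvectors: (2,-1) for λ=1, (1,-1) for λ=3.
From the initial condition, c_1 = -9, c_2 = 14.
u(ln 2) = (-9)(2^1)(2) + (14)(2^3)(1) = 76.

76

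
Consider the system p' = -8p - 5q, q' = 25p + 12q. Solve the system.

Coefficient matrix A = [[-8, -5], [25, 12]].
Characteristic polynomial det(A - λI) = λ^2 - 4λ + 29 = 0.
Eigenvalues λ = 2 ± 5i (complex conjugate pair).
For λ=2+5i: an eigenvector is (0,-1) - i(1,-2) = (0 - i, -1 + 2i).
A real fundamental pair from Re and Im of e^((2+5i)t)v: X_1 = e^(2t)(cos(5t)·(0,-1) + sin(5t)·(1,-2)), X_2 = e^(2t)(sin(5t)·(0,-1) - cos(5t)·(1,-2)).
General solution: K_1X_1 + K_2X_2.

p(t) = K_1e^(2t)sin(5t) - K_2e^(2t)cos(5t), q(t) = -2K_1e^(2t)sin(5t) - K_1e^(2t)cos(5t) - K_2e^(2t)sin(5t) + 2K_2e^(2t)cos(5t)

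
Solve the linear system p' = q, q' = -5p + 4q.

p(t) = C_1e^(2t)cos(t) + C_2e^(2t)sin(t), q(t) = -C_1e^(2t)sin(t) + 2C_1e^(2t)cos(t) + 2C_2e^(2t)sin(t) + C_2e^(2t)cos(t)

Coefficient matrix A = [[0, 1], [-5, 4]].
Characteristic polynomial det(A - λI) = λ^2 - 4λ + 5 = 0.
Eigenvalues λ = 2 ± i (complex conjugate pair).
For λ=2+i: an eigenvector is (1,2) - i(0,-1) = (1, 2 + i).
A real fundamental pair from Re and Im of e^((2+i)t)v: X_1 = e^(2t)(cos(t)·(1,2) + sin(t)·(0,-1)), X_2 = e^(2t)(sin(t)·(1,2) - cos(t)·(0,-1)).
General solution: C_1X_1 + C_2X_2.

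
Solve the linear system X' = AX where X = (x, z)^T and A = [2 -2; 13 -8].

x(t) = -K_1e^(-3t)sin(t) + K_1e^(-3t)cos(t) + K_2e^(-3t)sin(t) + K_2e^(-3t)cos(t), z(t) = -2K_1e^(-3t)sin(t) + 3K_1e^(-3t)cos(t) + 3K_2e^(-3t)sin(t) + 2K_2e^(-3t)cos(t)

Coefficient matrix A = [[2, -2], [13, -8]].
Characteristic polynomial det(A - λI) = λ^2 + 6λ + 10 = 0.
Eigenvalues λ = -3 ± i (complex conjugate pair).
For λ=-3+i: an eigenvector is (1,3) - i(-1,-2) = (1 + i, 3 + 2i).
A real fundamental pair from Re and Im of e^((-3+i)t)v: X_1 = e^(-3t)(cos(t)·(1,3) + sin(t)·(-1,-2)), X_2 = e^(-3t)(sin(t)·(1,3) - cos(t)·(-1,-2)).
General solution: K_1X_1 + K_2X_2.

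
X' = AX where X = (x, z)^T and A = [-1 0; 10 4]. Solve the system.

x(t) = -C_1e^(-t), z(t) = 2C_1e^(-t) + C_2e^(4t)

Coefficient matrix A = [[-1, 0], [10, 4]].
Characteristic polynomial det(A - λI) = λ^2 - 3λ - 4 = 0.
Eigenvalues λ = -1, 4.
For λ=-1: (A-λI) row 2 is [10, 5], so an eigenvector is (-1, 2).
For λ=4: (A-λI) row 1 is [-5, 0], so an eigenvector is (0, 1).
General solution: C_1e^(-t)(-1,2) + C_2e^(4t)(0,1).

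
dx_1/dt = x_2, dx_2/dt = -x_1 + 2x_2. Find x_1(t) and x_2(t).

x_1(t) = -C_1e^(t) - C_2te^(t) - 2C_2e^(t), x_2(t) = -C_1e^(t) - C_2te^(t) - 3C_2e^(t)

Coefficient matrix A = [[0, 1], [-1, 2]].
Characteristic polynomial det(A - λI) = λ^2 - 2λ + 1 = 0.
Single eigenvalue λ = 1 with algebraic multiplicity 2.
Eigenvector v = (-1,-1); generalized eigenvector w with (A-λI)w=v is (-2,-3).
General solution: e^(t)[C_1·v + C_2·(t·v + w)].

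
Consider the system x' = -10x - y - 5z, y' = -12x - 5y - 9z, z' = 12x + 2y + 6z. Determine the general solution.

x(t) = 2C_1e^(-4t) + C_2e^(-3t) + C_3e^(-2t), y(t) = 3C_1e^(-4t) + 3C_2e^(-3t) + 2C_3e^(-2t), z(t) = -3C_1e^(-4t) - 2C_2e^(-3t) - 2C_3e^(-2t)

Coefficient matrix A = [[-10, -1, -5], [-12, -5, -9], [12, 2, 6]].
det(A - λI) = 0 gives eigenvalues λ = -4, -3, -2.
For λ=-4: eigenvector (2,3,-3).
For λ=-3: eigenvector (1,3,-2).
For λ=-2: eigenvector (1,2,-2).
General solution: C_1e^(-4t)(2,3,-3) + C_2e^(-3t)(1,3,-2) + C_3e^(-2t)(1,2,-2).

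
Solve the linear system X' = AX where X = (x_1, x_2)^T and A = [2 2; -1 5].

x_1(t) = 2C_1e^(3t) + C_2e^(4t), x_2(t) = C_1e^(3t) + C_2e^(4t)

Coefficient matrix A = [[2, 2], [-1, 5]].
Characteristic polynomial det(A - λI) = λ^2 - 7λ + 12 = 0.
Eigenvalues λ = 3, 4.
For λ=3: (A-λI) row 1 is [-1, 2], so an eigenvector is (2, 1).
For λ=4: (A-λI) row 1 is [-2, 2], so an eigenvector is (1, 1).
General solution: C_1e^(3t)(2,1) + C_2e^(4t)(1,1).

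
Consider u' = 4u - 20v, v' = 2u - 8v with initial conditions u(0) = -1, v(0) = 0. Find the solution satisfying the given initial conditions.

u(t) = -3e^(-2t)sin(2t) - e^(-2t)cos(2t), v(t) = -e^(-2t)sin(2t)

Coefficient matrix A = [[4, -20], [2, -8]].
Characteristic polynomial det(A - λI) = λ^2 + 4λ + 8 = 0.
Eigenvalues λ = -2 ± 2i (complex conjugate pair).
For λ=-2+2i: an eigenvector is (3,1) - i(-1,0) = (3 + i, 1).
A real fundamental pair from Re and Im of e^((-2+2i)t)v: X_1 = e^(-2t)(cos(2t)·(3,1) + sin(2t)·(-1,0)), X_2 = e^(-2t)(sin(2t)·(3,1) - cos(2t)·(-1,0)).
General solution: C_1X_1 + C_2X_2.
Applying u(0)=-1, v(0)=0 gives C_1=0, C_2=-1.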